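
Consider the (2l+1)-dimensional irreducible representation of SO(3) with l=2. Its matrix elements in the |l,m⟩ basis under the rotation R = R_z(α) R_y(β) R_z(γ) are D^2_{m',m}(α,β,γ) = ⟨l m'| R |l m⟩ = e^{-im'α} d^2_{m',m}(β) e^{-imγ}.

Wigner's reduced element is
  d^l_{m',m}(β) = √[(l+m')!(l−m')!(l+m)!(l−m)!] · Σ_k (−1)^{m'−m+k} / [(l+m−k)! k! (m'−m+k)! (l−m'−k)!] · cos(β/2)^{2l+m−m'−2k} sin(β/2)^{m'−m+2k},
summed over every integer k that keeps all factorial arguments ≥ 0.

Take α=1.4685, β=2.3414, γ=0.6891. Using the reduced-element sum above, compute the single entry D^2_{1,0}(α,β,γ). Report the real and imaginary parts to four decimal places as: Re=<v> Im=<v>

D^2_{1,0}(1.4685,2.3414,0.6891) = e^{-i·1·1.4685}·d^2_{1,0}(2.3414)·e^{-i·0·0.6891}. Compute d first:
Half-angle: c=0.389507, s=0.921023. N=√(6·1·2·2)=4.898979
The bounds max(0,m−m')=0 and min(l+m,l−m')=1 give 2 terms
  k=0: (−1)^1·4.8990/(2)·0.3895^3·0.9210^1 = -0.133319
  k=1: (−1)^2·4.8990/(2)·0.3895^1·0.9210^3 = +0.745423
d^2_{1,0}(2.3414) = -0.133319 +0.745423 = +0.612104
Phases: e^{-i·(1)·1.4685}=+0.102118-0.994772i, e^{-i·(0)·0.6891}=+1.000000+0.000000i ⇒ D=+0.062507-0.608904i

Re=0.0625 Im=-0.6089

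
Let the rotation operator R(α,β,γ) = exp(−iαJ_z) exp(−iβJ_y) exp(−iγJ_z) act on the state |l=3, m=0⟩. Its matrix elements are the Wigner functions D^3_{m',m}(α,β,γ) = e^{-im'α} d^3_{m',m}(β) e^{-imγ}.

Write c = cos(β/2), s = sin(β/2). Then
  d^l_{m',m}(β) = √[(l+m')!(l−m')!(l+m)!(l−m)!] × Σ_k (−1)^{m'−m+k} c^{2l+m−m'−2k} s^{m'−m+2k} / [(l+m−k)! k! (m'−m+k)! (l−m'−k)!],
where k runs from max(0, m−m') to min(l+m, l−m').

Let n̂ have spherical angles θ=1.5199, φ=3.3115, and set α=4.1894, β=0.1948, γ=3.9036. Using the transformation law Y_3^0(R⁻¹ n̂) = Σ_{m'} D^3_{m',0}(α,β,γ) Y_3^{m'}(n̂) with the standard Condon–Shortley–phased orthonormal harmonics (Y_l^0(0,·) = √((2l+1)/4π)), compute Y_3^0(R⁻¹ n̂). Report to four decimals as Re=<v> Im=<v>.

Need the full column D^3_{m',0} for m'=−3..3 at α=4.1894, β=0.1948, γ=3.9036.
cos(β/2)=0.995260, sin(β/2)=0.097246
d^3_{-3,0}: single k=3 term ⇒ +0.004055;  D = +0.004055+0.000007i
d^3_{-2,0}: k∈[2..3] ⇒ +0.050822 -0.000485 = +0.050337;  D = -0.025222+0.043562i
d^3_{-1,0}: k∈[1..3] ⇒ +0.328962 -0.009422 +0.000030 = +0.319570;  D = -0.159616-0.276854i
d^3_{0,0}: k∈[0..3] ⇒ +0.971897 -0.083509 +0.000797 -0.000001 = +0.889184;  D = +0.889184+0.000000i
d^3_{1,0}: k∈[0..2] ⇒ -0.328962 +0.009422 -0.000030 = -0.319570;  D = +0.159616-0.276854i
d^3_{2,0}: k∈[0..1] ⇒ +0.050822 -0.000485 = +0.050337;  D = -0.025222-0.043562i
d^3_{3,0}: single k=0 term ⇒ -0.004055;  D = -0.004055+0.000007i
Y_3^{m'}(θ=1.5199,φ=3.3115) and Σ D·Y over m':
  (+0.0041+0.0000i)·(-0.3628+0.2028i)  (-0.0252+0.0436i)·(+0.0489-0.0173i)  (-0.1596-0.2769i)·(+0.3140-0.0539i)  (+0.8892+0.0000i)·(-0.0567+0.0000i)  (+0.1596-0.2769i)·(-0.3140-0.0539i)  (-0.0252-0.0436i)·(+0.0489+0.0173i)  (-0.0041+0.0000i)·(+0.3628+0.2028i)
Y_3^0(R⁻¹ n̂) = -0.184397+0.000000i

Re=-0.1844 Im=0.0000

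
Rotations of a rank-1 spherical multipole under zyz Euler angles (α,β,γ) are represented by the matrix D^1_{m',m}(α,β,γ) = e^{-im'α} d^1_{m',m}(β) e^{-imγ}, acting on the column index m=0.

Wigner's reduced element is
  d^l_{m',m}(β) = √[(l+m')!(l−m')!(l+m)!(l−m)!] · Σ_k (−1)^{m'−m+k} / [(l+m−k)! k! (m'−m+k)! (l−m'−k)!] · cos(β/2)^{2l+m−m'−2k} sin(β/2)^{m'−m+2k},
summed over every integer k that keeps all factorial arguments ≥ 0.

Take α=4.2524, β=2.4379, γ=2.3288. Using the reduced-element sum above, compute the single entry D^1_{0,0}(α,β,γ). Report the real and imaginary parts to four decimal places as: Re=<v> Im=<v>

Re=-0.7625 Im=0.0000

First d^1_{0,0}(β=2.4379), then the phase factors e^{-i(0)α} and e^{-i(0)γ}:
Half-angle: c=0.344632, s=0.938738. N=√(1·1·1·1)=1.000000
The bounds max(0,m−m')=0 and min(l+m,l−m')=1 give 2 terms
  k=0: (−1)^0·1.0000/(1)·0.3446^2·0.9387^0 = +0.118771
  k=1: (−1)^1·1.0000/(1)·0.3446^0·0.9387^2 = -0.881229
d^1_{0,0}(2.4379) = +0.118771 -0.881229 = -0.762458
Phases: e^{-i·(0)·4.2524}=+1.000000+0.000000i, e^{-i·(0)·2.3288}=+1.000000+0.000000i ⇒ D=-0.762458+0.000000i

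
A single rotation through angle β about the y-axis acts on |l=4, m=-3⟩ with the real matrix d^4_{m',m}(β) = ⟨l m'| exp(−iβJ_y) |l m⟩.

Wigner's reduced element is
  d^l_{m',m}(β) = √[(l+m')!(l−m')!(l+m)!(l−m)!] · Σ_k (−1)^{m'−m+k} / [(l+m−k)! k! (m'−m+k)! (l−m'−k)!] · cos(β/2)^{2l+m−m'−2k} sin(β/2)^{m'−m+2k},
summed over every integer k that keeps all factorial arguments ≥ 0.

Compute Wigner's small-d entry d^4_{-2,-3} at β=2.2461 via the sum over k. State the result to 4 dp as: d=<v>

d^4_{-2,-3}(β=2.2461) via Wigner's sum:
c=cos(2.2461/2)=0.432935, s=sin(2.2461/2)=0.901425; N=√[2·720·1·5040]=2693.993318
k∈{0,1} keeps every argument non-negative
  k=0: (−1)^1·2693.9933/(720)·0.4329^7·0.9014^1 = -0.009615
  k=1: (−1)^2·2693.9933/(240)·0.4329^5·0.9014^3 = +0.125051
d^4_{-2,-3}(2.2461) = -0.009615 +0.125051 = +0.115436

d=0.1154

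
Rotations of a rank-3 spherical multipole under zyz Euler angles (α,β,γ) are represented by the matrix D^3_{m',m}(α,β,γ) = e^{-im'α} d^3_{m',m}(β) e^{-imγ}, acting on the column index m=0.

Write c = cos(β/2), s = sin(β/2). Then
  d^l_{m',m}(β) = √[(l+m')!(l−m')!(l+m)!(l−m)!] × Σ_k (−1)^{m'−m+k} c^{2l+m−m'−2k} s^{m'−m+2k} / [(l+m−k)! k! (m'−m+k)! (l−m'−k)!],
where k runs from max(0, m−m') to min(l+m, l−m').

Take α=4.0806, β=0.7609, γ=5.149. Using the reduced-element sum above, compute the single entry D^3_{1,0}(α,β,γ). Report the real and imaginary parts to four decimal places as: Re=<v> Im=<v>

D^3_{1,0}(4.0806,0.7609,5.149) = e^{-i·1·4.0806}·d^3_{1,0}(0.7609)·e^{-i·0·5.149}. Compute d first:
Half-angle: c=0.928498, s=0.371338. N=√(24·2·6·6)=41.569219
Admissible k: 0..2 (factorial args all ≥0)
  k=0: (−1)^1·41.5692/(12)·0.9285^5·0.3713^1 = -0.887696
  k=1: (−1)^2·41.5692/(4)·0.9285^3·0.3713^3 = +0.425955
  k=2: (−1)^3·41.5692/(12)·0.9285^1·0.3713^5 = -0.022710
d^3_{1,0}(0.7609) = -0.887696 +0.425955 -0.022710 = -0.484452
Attach z-rotation phases: D = e^{-i(1)(4.0806)}·(-0.484452)·e^{-i(0)(5.149)} = +0.286112-0.390939i

Re=0.2861 Im=-0.3909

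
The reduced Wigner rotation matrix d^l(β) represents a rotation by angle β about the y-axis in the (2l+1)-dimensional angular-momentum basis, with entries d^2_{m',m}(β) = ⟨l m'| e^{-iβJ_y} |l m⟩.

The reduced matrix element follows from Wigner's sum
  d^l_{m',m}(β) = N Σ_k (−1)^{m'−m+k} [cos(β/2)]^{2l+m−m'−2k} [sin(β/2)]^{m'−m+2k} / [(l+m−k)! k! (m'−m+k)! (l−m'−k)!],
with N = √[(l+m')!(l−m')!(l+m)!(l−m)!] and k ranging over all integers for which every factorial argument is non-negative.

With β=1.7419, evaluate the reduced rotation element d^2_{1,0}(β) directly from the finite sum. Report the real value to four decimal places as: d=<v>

d=0.2055

d^2_{1,0}(β=1.7419) via Wigner's sum:
With c≡cos(β/2)=0.644100 and s≡sin(β/2)=0.764941, N=[6·1·2·2]^{1/2}=4.898979
k∈{0,1} keeps every argument non-negative
  k=0: (−1)^1·4.8990/(2)·0.6441^3·0.7649^1 = -0.500684
  k=1: (−1)^2·4.8990/(2)·0.6441^1·0.7649^3 = +0.706176
d^2_{1,0}(1.7419) = -0.500684 +0.706176 = +0.205492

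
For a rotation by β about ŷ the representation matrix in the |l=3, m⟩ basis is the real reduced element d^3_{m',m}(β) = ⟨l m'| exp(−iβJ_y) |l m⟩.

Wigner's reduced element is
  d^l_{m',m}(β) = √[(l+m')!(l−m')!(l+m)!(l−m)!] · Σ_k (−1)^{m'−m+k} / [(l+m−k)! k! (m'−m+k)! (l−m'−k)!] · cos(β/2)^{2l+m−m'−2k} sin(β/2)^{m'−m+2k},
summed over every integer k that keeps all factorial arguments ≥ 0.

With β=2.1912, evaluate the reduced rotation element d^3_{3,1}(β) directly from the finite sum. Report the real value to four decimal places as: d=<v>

d^3_{3,1}(β=2.1912) via Wigner's sum:
c=cos(2.1912/2)=0.457513, s=sin(2.1912/2)=0.889203; N=√[720·1·24·2]=185.903201
Admissible k: 0..0 (factorial args all ≥0)
  k=0: (−1)^2·185.9032/(48)·0.4575^4·0.8892^2 = +0.134172
d^3_{3,1}(2.1912) = +0.134172

d=0.1342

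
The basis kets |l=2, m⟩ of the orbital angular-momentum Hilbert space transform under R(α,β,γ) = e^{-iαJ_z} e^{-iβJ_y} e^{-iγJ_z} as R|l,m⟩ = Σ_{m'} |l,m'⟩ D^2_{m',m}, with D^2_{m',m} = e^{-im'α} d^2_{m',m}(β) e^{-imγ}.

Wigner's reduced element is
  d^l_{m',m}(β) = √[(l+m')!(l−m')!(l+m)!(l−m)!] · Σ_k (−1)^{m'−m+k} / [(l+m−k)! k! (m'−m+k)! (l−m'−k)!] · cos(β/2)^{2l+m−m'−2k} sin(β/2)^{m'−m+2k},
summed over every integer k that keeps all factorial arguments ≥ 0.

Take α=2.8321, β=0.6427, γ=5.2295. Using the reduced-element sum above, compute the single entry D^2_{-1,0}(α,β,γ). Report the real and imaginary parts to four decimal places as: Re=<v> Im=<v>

Re=-0.5597 Im=0.1790

First d^2_{-1,0}(β=0.6427), then the phase factors e^{-i(-1)α} and e^{-i(0)γ}:
With c≡cos(β/2)=0.948810 and s≡sin(β/2)=0.315848, N=[1·6·2·2]^{1/2}=4.898979
The bounds max(0,m−m')=1 and min(l+m,l−m')=2 give 2 terms
  k=1: (−1)^0·4.8990/(2)·0.9488^3·0.3158^1 = +0.660832
  k=2: (−1)^1·4.8990/(2)·0.9488^1·0.3158^3 = -0.073230
d^2_{-1,0}(0.6427) = +0.660832 -0.073230 = +0.587602
Attach z-rotation phases: D = e^{-i(-1)(2.8321)}·(+0.587602)·e^{-i(0)(5.2295)} = -0.559684+0.178969i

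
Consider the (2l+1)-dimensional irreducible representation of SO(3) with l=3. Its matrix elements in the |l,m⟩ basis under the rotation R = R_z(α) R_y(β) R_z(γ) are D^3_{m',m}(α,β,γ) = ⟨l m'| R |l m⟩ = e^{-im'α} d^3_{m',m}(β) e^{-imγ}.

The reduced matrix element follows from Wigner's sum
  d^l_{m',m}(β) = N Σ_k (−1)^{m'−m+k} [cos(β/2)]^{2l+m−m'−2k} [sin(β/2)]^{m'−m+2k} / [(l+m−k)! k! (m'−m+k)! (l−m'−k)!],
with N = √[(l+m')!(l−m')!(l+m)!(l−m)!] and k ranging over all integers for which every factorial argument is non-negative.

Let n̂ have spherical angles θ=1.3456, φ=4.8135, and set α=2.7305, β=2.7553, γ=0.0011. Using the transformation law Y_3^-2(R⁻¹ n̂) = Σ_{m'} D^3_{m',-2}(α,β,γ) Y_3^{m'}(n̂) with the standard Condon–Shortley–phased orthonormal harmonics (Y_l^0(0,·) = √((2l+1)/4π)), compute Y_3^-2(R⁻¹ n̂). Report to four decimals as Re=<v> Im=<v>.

Need the full column D^3_{m',-2} for m'=−3..3 at α=2.7305, β=2.7553, γ=0.0011.
cos(β/2)=0.191948, sin(β/2)=0.981405
d^3_{-3,-2}: single k=1 term ⇒ +0.000626;  D = -0.000209+0.000591i
d^3_{-2,-2}: k∈[0..1] ⇒ +0.000050 -0.006537 = -0.006487;  D = -0.004426+0.004743i
d^3_{-1,-2}: k∈[0..1] ⇒ -0.000809 +0.042279 = +0.041470;  D = -0.038051+0.016488i
d^3_{0,-2}: k∈[0..1] ⇒ +0.007161 -0.187206 = -0.180045;  D = -0.180044-0.000396i
d^3_{1,-2}: k∈[0..1] ⇒ -0.042279 +0.552617 = +0.510338;  D = -0.467370-0.204966i
d^3_{2,-2}: k∈[0..1] ⇒ +0.170895 -0.893491 = -0.722596;  D = -0.490649-0.530480i
d^3_{3,-2}: single k=0 term ⇒ -0.428056;  D = +0.140860+0.404215i
Y_3^{m'}(θ=1.3456,φ=4.8135) and Σ D·Y over m':
  (-0.0002+0.0006i)·(-0.1154-0.3688i)  (-0.0044+0.0047i)·(-0.2124+0.0435i)  (-0.0381+0.0165i)·(-0.0239-0.2353i)  (-0.1800-0.0004i)·(-0.2292+0.0000i)  (-0.4674-0.2050i)·(+0.0239-0.2353i)  (-0.4906-0.5305i)·(-0.2124-0.0435i)  (+0.1409+0.4042i)·(+0.1154-0.3688i)
Y_3^-2(R⁻¹ n̂) = +0.234089+0.241283i

Re=0.2341 Im=0.2413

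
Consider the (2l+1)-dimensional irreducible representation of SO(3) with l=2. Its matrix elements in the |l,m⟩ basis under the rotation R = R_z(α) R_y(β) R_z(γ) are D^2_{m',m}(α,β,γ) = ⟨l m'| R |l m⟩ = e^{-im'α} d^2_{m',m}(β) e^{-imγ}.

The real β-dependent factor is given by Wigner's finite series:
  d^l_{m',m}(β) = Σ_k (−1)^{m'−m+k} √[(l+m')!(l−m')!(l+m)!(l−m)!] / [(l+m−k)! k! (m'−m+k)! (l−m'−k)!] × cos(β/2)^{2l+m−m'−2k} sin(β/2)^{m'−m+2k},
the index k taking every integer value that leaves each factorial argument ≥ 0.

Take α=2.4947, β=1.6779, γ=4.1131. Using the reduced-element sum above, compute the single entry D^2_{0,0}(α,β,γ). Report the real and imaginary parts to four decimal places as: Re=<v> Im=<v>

Re=-0.4829 Im=0.0000

D^2_{0,0}(2.4947,1.6779,4.1131) = e^{-i·0·2.4947}·d^2_{0,0}(1.6779)·e^{-i·0·4.1131}. Compute d first:
With c≡cos(β/2)=0.668244 and s≡sin(β/2)=0.743942, N=[2·2·2·2]^{1/2}=4.000000
The bounds max(0,m−m')=0 and min(l+m,l−m')=2 give 3 terms
  k=0: (−1)^0·4.0000/(4)·0.6682^4·0.7439^0 = +0.199407
  k=1: (−1)^1·4.0000/(1)·0.6682^2·0.7439^2 = -0.988573
  k=2: (−1)^2·4.0000/(4)·0.6682^0·0.7439^4 = +0.306306
d^2_{0,0}(1.6779) = +0.199407 -0.988573 +0.306306 = -0.482859
Phases: e^{-i·(0)·2.4947}=+1.000000+0.000000i, e^{-i·(0)·4.1131}=+1.000000+0.000000i ⇒ D=-0.482859+0.000000i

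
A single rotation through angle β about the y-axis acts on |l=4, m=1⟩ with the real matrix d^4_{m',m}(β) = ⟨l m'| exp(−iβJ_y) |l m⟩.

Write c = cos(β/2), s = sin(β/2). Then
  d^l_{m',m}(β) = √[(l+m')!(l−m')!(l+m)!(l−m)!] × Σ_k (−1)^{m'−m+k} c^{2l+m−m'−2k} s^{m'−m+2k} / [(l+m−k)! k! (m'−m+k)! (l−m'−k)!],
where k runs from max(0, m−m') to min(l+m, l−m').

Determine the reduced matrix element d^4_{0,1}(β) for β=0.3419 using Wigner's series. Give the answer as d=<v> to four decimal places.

d^4_{0,1}(β=0.3419) via Wigner's sum:
c=cos(0.3419/2)=0.985424, s=sin(0.3419/2)=0.170119; N=√[24·24·120·6]=643.987578
Admissible k: 1..4 (factorial args all ≥0)
  k=1: (−1)^0·643.9876/(144)·0.9854^7·0.1701^1 = +0.686479
  k=2: (−1)^1·643.9876/(24)·0.9854^5·0.1701^3 = -0.122754
  k=3: (−1)^2·643.9876/(24)·0.9854^3·0.1701^5 = +0.003658
  k=4: (−1)^3·643.9876/(144)·0.9854^1·0.1701^7 = -0.000018
d^4_{0,1}(0.3419) = +0.686479 -0.122754 +0.003658 -0.000018 = +0.567365

d=0.5674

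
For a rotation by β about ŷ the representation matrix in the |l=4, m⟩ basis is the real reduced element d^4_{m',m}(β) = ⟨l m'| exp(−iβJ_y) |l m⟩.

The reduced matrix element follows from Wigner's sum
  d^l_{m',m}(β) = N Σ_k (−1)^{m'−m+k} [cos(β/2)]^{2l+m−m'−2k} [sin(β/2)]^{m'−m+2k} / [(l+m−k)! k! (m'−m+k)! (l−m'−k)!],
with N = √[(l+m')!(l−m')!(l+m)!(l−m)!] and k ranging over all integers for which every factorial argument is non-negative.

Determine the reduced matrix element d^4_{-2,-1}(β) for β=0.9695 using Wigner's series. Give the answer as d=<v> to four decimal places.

d^4_{-2,-1}(β=0.9695) via Wigner's sum:
Half-angle: c=0.884791, s=0.465987. N=√(2·720·6·120)=1018.233765
The bounds max(0,m−m')=1 and min(l+m,l−m')=3 give 3 terms
  k=1: (−1)^0·1018.2338/(240)·0.8848^7·0.4660^1 = +0.839260
  k=2: (−1)^1·1018.2338/(48)·0.8848^5·0.4660^3 = -1.163946
  k=3: (−1)^2·1018.2338/(72)·0.8848^3·0.4660^5 = +0.215232
d^4_{-2,-1}(0.9695) = +0.839260 -1.163946 +0.215232 = -0.109453

d=-0.1095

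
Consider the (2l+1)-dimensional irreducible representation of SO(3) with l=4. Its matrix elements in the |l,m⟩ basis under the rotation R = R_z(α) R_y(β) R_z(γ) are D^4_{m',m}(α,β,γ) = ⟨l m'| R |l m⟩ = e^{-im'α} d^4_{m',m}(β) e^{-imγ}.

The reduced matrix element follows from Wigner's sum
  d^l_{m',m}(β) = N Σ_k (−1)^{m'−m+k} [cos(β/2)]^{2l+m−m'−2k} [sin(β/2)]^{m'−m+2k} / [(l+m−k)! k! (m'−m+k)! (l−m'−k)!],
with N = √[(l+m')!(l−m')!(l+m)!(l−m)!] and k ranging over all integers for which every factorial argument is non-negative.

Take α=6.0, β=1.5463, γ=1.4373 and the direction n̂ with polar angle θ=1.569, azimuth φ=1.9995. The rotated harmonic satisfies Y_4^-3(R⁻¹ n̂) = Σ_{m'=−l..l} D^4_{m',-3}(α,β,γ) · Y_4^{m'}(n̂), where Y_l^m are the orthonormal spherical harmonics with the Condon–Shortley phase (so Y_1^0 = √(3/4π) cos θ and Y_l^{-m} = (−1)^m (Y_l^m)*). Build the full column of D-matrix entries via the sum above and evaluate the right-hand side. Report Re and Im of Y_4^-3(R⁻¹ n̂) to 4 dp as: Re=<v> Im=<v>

Need the full column D^4_{m',-3} for m'=−4..4 at α=6.0, β=1.5463, γ=1.4373.
cos(β/2)=0.715714, sin(β/2)=0.698393
d^4_{-4,-3}: single k=1 term ⇒ +0.190030;  D = -0.189896-0.007137i
d^4_{-3,-3}: k∈[0..1] ⇒ +0.068852 -0.458919 = -0.390067;  D = +0.370173+0.122980i
d^4_{-2,-3}: k∈[0..1] ⇒ -0.251386 +0.718098 = +0.466712;  D = -0.384153-0.265040i
d^4_{-1,-3}: k∈[0..1] ⇒ +0.520365 -0.825806 = -0.305440;  D = +0.192930+0.236795i
d^4_{0,-3}: k∈[0..1] ⇒ -0.756942 +0.720747 = -0.036194;  D = +0.014111+0.033330i
d^4_{1,-3}: k∈[0..1] ⇒ +0.825806 -0.471791 = +0.354015;  D = -0.041432-0.351582i
d^4_{2,-3}: k∈[0..1] ⇒ -0.683761 +0.217022 = -0.466739;  D = -0.077069+0.460332i
d^4_{3,-3}: k∈[0..1] ⇒ +0.416081 -0.056598 = +0.359483;  D = +0.156060-0.323841i
d^4_{4,-3}: single k=0 term ⇒ -0.164053;  D = -0.109677+0.122002i
Y_4^{m'}(θ=1.569,φ=1.9995) and Σ D·Y over m':
  (-0.1899-0.0071i)·(-0.0635-0.4379i)  (+0.3702+0.1230i)·(+0.0022+0.0006i)  (-0.3842-0.2650i)·(+0.2189-0.2529i)  (+0.1929+0.2368i)·(+0.0011+0.0023i)  (+0.0141+0.0333i)·(+0.3173+0.0000i)  (-0.0414-0.3516i)·(-0.0011+0.0023i)  (-0.0771+0.4603i)·(+0.2189+0.2529i)  (+0.1561-0.3238i)·(-0.0022+0.0006i)  (-0.1097+0.1220i)·(-0.0635+0.4379i)
Y_4^-3(R⁻¹ n̂) = -0.316390+0.161111i

Re=-0.3164 Im=0.1611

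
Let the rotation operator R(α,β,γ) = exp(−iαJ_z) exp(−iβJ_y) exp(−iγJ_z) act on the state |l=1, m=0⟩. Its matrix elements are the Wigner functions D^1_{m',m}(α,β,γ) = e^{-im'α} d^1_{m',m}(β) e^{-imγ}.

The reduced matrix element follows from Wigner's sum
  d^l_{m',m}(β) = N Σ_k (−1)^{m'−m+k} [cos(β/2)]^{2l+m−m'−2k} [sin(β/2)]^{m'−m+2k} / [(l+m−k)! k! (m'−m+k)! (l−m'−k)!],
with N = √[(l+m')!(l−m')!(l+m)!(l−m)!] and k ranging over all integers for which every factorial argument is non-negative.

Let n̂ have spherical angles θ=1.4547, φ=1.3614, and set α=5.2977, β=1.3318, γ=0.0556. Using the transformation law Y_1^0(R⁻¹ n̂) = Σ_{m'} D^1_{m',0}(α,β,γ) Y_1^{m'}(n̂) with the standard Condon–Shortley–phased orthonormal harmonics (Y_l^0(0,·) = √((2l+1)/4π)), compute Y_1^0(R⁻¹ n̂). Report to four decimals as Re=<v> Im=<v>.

Re=-0.3169 Im=0.0000

Need the full column D^1_{m',0} for m'=−1..1 at α=5.2977, β=1.3318, γ=0.0556.
cos(β/2)=0.786361, sin(β/2)=0.617767
d^1_{-1,0}: single k=1 term ⇒ +0.687008;  D = +0.379544-0.572649i
d^1_{0,0}: k∈[0..1] ⇒ +0.618364 -0.381636 = +0.236728;  D = +0.236728+0.000000i
d^1_{1,0}: single k=0 term ⇒ -0.687008;  D = -0.379544-0.572649i
Y_1^{m'}(θ=1.4547,φ=1.3614) and Σ D·Y over m':
  (+0.3795-0.5726i)·(+0.0713-0.3357i)  (+0.2367+0.0000i)·(+0.0566+0.0000i)  (-0.3795-0.5726i)·(-0.0713-0.3357i)
Y_1^0(R⁻¹ n̂) = -0.316898+0.000000i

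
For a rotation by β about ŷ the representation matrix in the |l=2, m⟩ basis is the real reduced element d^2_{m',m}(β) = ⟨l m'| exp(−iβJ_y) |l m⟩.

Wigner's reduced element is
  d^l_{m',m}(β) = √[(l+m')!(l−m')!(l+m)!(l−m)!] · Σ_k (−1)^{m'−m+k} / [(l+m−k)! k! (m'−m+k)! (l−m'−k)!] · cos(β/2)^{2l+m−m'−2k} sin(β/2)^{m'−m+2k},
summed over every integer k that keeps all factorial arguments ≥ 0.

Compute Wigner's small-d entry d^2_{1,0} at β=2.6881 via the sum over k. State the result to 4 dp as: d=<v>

d=0.4823

d^2_{1,0}(β=2.6881) via Wigner's sum:
Half-angle: c=0.224808, s=0.974403. N=√(6·1·2·2)=4.898979
k: max(0,(0)−(1))=0 … min(2+(0),2−(1))=1
  k=0: (−1)^1·4.8990/(2)·0.2248^3·0.9744^1 = -0.027118
  k=1: (−1)^2·4.8990/(2)·0.2248^1·0.9744^3 = +0.509453
d^2_{1,0}(2.6881) = -0.027118 +0.509453 = +0.482335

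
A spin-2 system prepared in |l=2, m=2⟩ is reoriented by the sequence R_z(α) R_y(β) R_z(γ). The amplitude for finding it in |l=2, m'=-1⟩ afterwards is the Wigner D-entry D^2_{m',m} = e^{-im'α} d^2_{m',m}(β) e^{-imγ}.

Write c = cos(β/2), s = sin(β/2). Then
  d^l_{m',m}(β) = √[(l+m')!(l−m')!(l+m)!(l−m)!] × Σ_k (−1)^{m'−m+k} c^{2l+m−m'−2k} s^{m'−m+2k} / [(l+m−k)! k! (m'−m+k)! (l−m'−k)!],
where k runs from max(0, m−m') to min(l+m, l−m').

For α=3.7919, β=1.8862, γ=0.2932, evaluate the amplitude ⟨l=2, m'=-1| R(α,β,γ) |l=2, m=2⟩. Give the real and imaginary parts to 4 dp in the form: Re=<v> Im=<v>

D^2_{-1,2}(3.7919,1.8862,0.2932) = e^{-i·-1·3.7919}·d^2_{-1,2}(1.8862)·e^{-i·2·0.2932}. Compute d first:
Half-angle: c=0.587282, s=0.809383. N=√(1·6·24·1)=12.000000
The bounds max(0,m−m')=3 and min(l+m,l−m')=3 give 1 term
  k=3: (−1)^0·12.0000/(6)·0.5873^1·0.8094^3 = +0.622785
d^2_{-1,2}(1.8862) = +0.622785
D = (-0.795898-0.605431i)·(+0.622785)·(+0.832938-0.553366i) = -0.621514-0.039773i

Re=-0.6215 Im=-0.0398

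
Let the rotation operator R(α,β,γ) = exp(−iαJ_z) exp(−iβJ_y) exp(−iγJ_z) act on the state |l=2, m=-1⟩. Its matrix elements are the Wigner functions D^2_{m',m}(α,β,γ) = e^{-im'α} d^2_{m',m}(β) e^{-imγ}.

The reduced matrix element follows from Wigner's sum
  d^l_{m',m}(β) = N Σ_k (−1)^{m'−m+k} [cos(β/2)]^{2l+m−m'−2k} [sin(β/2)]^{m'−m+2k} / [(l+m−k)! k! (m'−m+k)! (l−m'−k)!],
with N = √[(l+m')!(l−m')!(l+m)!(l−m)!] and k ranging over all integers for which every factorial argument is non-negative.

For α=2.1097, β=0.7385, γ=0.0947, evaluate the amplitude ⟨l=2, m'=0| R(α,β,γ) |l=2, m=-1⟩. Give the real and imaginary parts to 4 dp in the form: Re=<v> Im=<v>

D^2_{0,-1}(2.1097,0.7385,0.0947) = e^{-i·0·2.1097}·d^2_{0,-1}(0.7385)·e^{-i·-1·0.0947}. Compute d first:
With c≡cos(β/2)=0.932598 and s≡sin(β/2)=0.360916, N=[2·2·1·6]^{1/2}=4.898979
Admissible k: 0..1 (factorial args all ≥0)
  k=0: (−1)^1·4.8990/(2)·0.9326^3·0.3609^1 = -0.717077
  k=1: (−1)^2·4.8990/(2)·0.9326^1·0.3609^3 = +0.107396
d^2_{0,-1}(0.7385) = -0.717077 +0.107396 = -0.609681
D = (+1.000000+0.000000i)·(-0.609681)·(+0.995519+0.094559i) = -0.606949-0.057650i

Re=-0.6069 Im=-0.0577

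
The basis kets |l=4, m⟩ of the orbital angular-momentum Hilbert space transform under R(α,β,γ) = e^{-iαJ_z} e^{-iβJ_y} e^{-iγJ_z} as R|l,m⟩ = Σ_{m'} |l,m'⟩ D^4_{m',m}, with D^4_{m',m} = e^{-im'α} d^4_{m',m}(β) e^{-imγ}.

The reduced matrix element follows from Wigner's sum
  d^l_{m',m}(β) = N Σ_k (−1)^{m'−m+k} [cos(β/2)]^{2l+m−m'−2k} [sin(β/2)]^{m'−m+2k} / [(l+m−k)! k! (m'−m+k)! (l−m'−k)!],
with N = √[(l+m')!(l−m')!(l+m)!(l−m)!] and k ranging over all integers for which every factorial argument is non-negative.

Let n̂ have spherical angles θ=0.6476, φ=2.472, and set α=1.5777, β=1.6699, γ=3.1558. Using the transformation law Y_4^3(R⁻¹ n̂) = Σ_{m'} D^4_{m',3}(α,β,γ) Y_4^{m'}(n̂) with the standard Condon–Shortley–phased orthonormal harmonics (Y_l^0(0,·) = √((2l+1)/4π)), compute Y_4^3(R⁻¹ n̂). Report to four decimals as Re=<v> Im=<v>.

Need the full column D^4_{m',3} for m'=−4..4 at α=1.5777, β=1.6699, γ=3.1558.
cos(β/2)=0.671215, sin(β/2)=0.741263
d^4_{-4,3}: single k=7 term ⇒ +0.233460;  D = -0.233434+0.003503i
d^4_{-3,3}: k∈[6..7] ⇒ +0.523184 -0.091155 = +0.432030;  D = +0.009465+0.431926i
d^4_{-2,3}: k∈[5..6] ⇒ +0.759681 -0.308839 = +0.450842;  D = +0.450655-0.012989i
d^4_{-1,3}: k∈[4..5] ⇒ +0.810689 -0.593235 = +0.217453;  D = -0.007765-0.217315i
d^4_{0,3}: k∈[3..4] ⇒ +0.656581 -0.800774 = -0.144193;  D = +0.144062-0.006144i
d^4_{1,3}: k∈[2..3] ⇒ +0.398826 -0.810689 = -0.411862;  D = -0.020389-0.411357i
d^4_{2,3}: k∈[1..2] ⇒ +0.170242 -0.622887 = -0.452645;  D = -0.451925+0.025529i
d^4_{3,3}: k∈[0..1] ⇒ +0.041199 -0.351732 = -0.310532;  D = +0.019654+0.309910i
d^4_{4,3}: single k=0 term ⇒ -0.128691;  D = +0.128374-0.009031i
Y_4^{m'}(θ=0.6476,φ=2.472) and Σ D·Y over m':
  (-0.2334+0.0035i)·(-0.0524+0.0262i)  (+0.0095+0.4319i)·(+0.0930-0.1985i)  (+0.4507-0.0130i)·(+0.0965+0.4091i)  (-0.0078-0.2173i)·(-0.2592-0.2052i)  (+0.1441-0.0061i)·(-0.2033+0.0000i)  (-0.0204-0.4114i)·(+0.2592-0.2052i)  (-0.4519+0.0255i)·(+0.0965-0.4091i)  (+0.0197+0.3099i)·(-0.0930-0.1985i)  (+0.1284-0.0090i)·(-0.0524-0.0262i)
Y_4^3(R⁻¹ n̂) = +0.005554+0.323556i

Re=0.0056 Im=0.3236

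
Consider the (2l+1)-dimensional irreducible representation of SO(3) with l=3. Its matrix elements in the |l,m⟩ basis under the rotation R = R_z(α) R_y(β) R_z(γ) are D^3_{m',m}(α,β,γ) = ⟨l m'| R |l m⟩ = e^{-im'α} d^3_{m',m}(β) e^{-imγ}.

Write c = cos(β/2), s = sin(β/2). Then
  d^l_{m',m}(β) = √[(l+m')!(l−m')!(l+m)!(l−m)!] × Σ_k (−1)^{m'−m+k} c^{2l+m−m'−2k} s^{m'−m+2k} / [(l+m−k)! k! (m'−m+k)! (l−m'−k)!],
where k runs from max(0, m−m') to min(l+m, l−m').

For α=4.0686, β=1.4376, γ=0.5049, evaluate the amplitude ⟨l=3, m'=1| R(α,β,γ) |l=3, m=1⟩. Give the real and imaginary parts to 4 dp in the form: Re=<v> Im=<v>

Re=0.0405 Im=-0.2894

D^3_{1,1}(4.0686,1.4376,0.5049) = e^{-i·1·4.0686}·d^3_{1,1}(1.4376)·e^{-i·1·0.5049}. Compute d first:
c=cos(1.4376/2)=0.752596, s=sin(1.4376/2)=0.658482; N=√[24·2·24·2]=48.000000
k∈{0,1,2} keeps every argument non-negative
  k=0: (−1)^0·48.0000/(48)·0.7526^6·0.6585^0 = +0.181708
  k=1: (−1)^1·48.0000/(6)·0.7526^4·0.6585^2 = -1.112824
  k=2: (−1)^2·48.0000/(8)·0.7526^2·0.6585^4 = +0.638927
d^3_{1,1}(1.4376) = +0.181708 -1.112824 +0.638927 = -0.292189
Attach z-rotation phases: D = e^{-i(1)(4.0686)}·(-0.292189)·e^{-i(1)(0.5049)} = +0.040452-0.289376i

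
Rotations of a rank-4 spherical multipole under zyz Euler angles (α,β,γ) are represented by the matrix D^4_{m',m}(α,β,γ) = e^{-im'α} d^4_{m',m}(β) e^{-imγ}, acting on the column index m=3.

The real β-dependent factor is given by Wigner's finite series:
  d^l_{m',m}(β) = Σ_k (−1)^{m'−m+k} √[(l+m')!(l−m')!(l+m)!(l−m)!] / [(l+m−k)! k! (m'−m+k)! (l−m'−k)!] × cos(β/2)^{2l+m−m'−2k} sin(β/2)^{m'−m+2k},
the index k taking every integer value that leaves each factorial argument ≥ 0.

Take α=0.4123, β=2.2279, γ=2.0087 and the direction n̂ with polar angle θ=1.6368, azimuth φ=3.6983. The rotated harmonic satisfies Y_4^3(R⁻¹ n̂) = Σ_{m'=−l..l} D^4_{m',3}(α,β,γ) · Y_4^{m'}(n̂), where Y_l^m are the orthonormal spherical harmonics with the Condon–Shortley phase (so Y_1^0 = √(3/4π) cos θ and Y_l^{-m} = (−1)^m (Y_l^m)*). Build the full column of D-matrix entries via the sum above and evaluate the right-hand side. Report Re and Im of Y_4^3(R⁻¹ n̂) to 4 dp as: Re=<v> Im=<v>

Need the full column D^4_{m',3} for m'=−4..4 at α=0.4123, β=2.2279, γ=2.0087.
cos(β/2)=0.441120, sin(β/2)=0.897448
d^4_{-4,3}: single k=7 term ⇒ +0.585015;  D = -0.192605+0.552400i
d^4_{-3,3}: k∈[6..7] ⇒ +0.711652 -0.420799 = +0.290853;  D = +0.022319+0.289995i
d^4_{-2,3}: k∈[5..6] ⇒ +0.560922 -0.773902 = -0.212981;  D = -0.100067-0.188009i
d^4_{-1,3}: k∈[4..5] ⇒ +0.324925 -0.806938 = -0.482012;  D = -0.377996-0.299091i
d^4_{0,3}: k∈[3..4] ⇒ +0.142849 -0.591264 = -0.448415;  D = -0.433678-0.114015i
d^4_{1,3}: k∈[2..3] ⇒ +0.047101 -0.324925 = -0.277824;  D = -0.274484+0.042949i
d^4_{2,3}: k∈[1..2] ⇒ +0.010914 -0.135518 = -0.124604;  D = -0.105071+0.066980i
d^4_{3,3}: k∈[0..1] ⇒ +0.001434 -0.041539 = -0.040105;  D = -0.022346+0.033303i
d^4_{4,3}: single k=0 term ⇒ -0.008250;  D = -0.001466+0.008119i
Y_4^{m'}(θ=1.6368,φ=3.6983) and Σ D·Y over m':
  (-0.1926+0.5524i)·(-0.2676-0.3476i)  (+0.0223+0.2900i)·(-0.0081-0.0816i)  (-0.1001-0.1880i)·(-0.1426+0.2897i)  (-0.3780-0.2991i)·(-0.0785+0.0489i)  (-0.4337-0.1140i)·(+0.3036+0.0000i)  (-0.2745+0.0429i)·(+0.0785+0.0489i)  (-0.1051+0.0670i)·(-0.1426-0.2897i)  (-0.0223+0.0333i)·(+0.0081-0.0816i)  (-0.0015+0.0081i)·(-0.2676+0.3476i)
Y_4^3(R⁻¹ n̂) = +0.259258-0.106566i

Re=0.2593 Im=-0.1066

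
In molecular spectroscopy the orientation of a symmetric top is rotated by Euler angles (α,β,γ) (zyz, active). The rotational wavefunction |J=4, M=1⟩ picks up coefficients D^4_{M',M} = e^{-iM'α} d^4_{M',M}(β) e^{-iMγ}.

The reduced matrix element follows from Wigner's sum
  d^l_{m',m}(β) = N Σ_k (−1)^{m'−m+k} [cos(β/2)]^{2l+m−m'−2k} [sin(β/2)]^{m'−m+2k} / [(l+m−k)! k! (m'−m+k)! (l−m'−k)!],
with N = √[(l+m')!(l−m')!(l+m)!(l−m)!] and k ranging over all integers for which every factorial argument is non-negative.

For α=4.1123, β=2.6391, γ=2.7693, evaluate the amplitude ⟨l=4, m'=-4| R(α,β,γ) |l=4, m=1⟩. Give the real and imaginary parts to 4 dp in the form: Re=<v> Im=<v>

Re=0.0433 Im=0.0880

First d^4_{-4,1}(β=2.6391), then the phase factors e^{-i(-4)α} and e^{-i(1)γ}:
Half-angle: c=0.248611, s=0.968603. N=√(1·40320·120·6)=5387.986637
The bounds max(0,m−m')=5 and min(l+m,l−m')=5 give 1 term
  k=5: (−1)^0·5387.9866/(720)·0.2486^3·0.9686^5 = +0.098036
d^4_{-4,1}(2.6391) = +0.098036
D = (-0.737634-0.675201i)·(+0.098036)·(-0.931496-0.363752i) = +0.043283+0.087964i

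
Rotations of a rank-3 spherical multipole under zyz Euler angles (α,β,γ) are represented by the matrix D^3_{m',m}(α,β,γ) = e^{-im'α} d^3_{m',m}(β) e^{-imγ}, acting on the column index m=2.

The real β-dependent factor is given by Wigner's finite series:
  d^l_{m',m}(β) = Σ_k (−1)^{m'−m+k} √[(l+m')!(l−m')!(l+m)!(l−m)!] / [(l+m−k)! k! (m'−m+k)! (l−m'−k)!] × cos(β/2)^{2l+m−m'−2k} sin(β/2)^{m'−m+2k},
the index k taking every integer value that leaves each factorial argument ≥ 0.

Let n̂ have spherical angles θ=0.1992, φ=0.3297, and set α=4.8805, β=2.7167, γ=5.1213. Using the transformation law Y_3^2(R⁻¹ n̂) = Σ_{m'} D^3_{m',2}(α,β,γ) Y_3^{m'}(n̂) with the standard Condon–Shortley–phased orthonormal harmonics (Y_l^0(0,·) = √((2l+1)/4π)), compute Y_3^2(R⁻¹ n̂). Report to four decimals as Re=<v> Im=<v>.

Re=-0.0341 Im=-0.1621

Need the full column D^3_{m',2} for m'=−3..3 at α=4.8805, β=2.7167, γ=5.1213.
cos(β/2)=0.210852, sin(β/2)=0.977518
d^3_{-3,2}: single k=5 term ⇒ +0.460975;  D = -0.142155-0.438508i
d^3_{-2,2}: k∈[4..5] ⇒ +0.202966 -0.872466 = -0.669500;  D = -0.593348+0.310111i
d^3_{-1,2}: k∈[3..4] ⇒ +0.055378 -0.595116 = -0.539738;  D = -0.326518-0.429771i
d^3_{0,2}: k∈[2..3] ⇒ +0.010345 -0.222338 = -0.211994;  D = +0.144964-0.154683i
d^3_{1,2}: k∈[1..2] ⇒ +0.001288 -0.055378 = -0.054090;  D = +0.045099+0.029862i
d^3_{2,2}: k∈[0..1] ⇒ +0.000088 -0.009443 = -0.009356;  D = -0.003787+0.008555i
d^3_{3,2}: single k=0 term ⇒ -0.000998;  D = -0.000967-0.000246i
Y_3^{m'}(θ=0.1992,φ=0.3297) and Σ D·Y over m':
  (-0.1422-0.4385i)·(+0.0018-0.0027i)  (-0.5933+0.3101i)·(+0.0310-0.0240i)  (-0.3265-0.4298i)·(+0.2302-0.0788i)  (+0.1450-0.1547i)·(+0.6600+0.0000i)  (+0.0451+0.0299i)·(-0.2302-0.0788i)  (-0.0038+0.0086i)·(+0.0310+0.0240i)  (-0.0010-0.0002i)·(-0.0018-0.0027i)
Y_3^2(R⁻¹ n̂) = -0.034071-0.162064i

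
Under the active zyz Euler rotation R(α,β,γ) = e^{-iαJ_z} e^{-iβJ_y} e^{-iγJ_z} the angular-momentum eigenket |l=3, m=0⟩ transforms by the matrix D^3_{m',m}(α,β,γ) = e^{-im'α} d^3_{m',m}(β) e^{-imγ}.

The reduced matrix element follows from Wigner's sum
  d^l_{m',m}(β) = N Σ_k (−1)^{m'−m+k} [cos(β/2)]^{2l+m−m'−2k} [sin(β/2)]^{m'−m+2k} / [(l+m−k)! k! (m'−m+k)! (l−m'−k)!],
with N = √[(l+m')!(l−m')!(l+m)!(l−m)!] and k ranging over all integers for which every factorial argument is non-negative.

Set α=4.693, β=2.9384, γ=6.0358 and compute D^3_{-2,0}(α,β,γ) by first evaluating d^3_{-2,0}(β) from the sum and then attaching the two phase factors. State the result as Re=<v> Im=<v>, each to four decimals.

Split into d^3_{-2,0}(β=2.9384) × two z-phases.
c=cos(2.9384/2)=0.101422, s=sin(2.9384/2)=0.994844; N=√[1·120·6·6]=65.726707
k∈{2,3} keeps every argument non-negative
  k=2: (−1)^0·65.7267/(12)·0.1014^4·0.9948^2 = +0.000574
  k=3: (−1)^1·65.7267/(12)·0.1014^2·0.9948^4 = -0.055188
d^3_{-2,0}(2.9384) = +0.000574 -0.055188 = -0.054614
Phases: e^{-i·(-2)·4.693}=-0.999248+0.038768i, e^{-i·(0)·6.0358}=+1.000000+0.000000i ⇒ D=+0.054573-0.002117i

Re=0.0546 Im=-0.0021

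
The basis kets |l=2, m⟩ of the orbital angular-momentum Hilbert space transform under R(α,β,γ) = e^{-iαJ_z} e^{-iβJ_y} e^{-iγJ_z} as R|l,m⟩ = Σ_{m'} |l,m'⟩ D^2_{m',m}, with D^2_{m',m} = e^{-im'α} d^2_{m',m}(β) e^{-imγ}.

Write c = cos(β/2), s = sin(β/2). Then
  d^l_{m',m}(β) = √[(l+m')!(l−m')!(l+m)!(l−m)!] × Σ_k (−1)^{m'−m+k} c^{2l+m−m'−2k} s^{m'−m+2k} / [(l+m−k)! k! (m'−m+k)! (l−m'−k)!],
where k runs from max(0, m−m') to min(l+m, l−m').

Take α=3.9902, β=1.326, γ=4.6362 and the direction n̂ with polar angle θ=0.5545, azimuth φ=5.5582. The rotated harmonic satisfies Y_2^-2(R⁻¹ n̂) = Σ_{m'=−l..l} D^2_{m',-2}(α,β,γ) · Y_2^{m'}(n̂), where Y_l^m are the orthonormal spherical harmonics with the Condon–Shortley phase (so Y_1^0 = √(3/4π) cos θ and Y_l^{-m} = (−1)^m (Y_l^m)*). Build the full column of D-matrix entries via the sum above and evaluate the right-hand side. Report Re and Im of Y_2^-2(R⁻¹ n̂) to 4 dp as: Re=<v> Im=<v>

Need the full column D^2_{m',-2} for m'=−2..2 at α=3.9902, β=1.326, γ=4.6362.
cos(β/2)=0.788149, sin(β/2)=0.615484
d^2_{-2,-2}: single k=0 term ⇒ +0.385864;  D = -0.010016-0.385734i
d^2_{-1,-2}: single k=0 term ⇒ -0.602660;  D = -0.462400-0.386503i
d^2_{0,-2}: single k=0 term ⇒ +0.576403;  D = -0.569724+0.087492i
d^2_{1,-2}: single k=0 term ⇒ -0.367527;  D = -0.198271+0.309459i
d^2_{2,-2}: single k=0 term ⇒ +0.143505;  D = +0.039492+0.137964i
Y_2^{m'}(θ=0.5545,φ=5.5582) and Σ D·Y over m':
  (-0.0100-0.3857i)·(+0.0129+0.1063i)  (-0.4624-0.3865i)·(+0.2588+0.2293i)  (-0.5697+0.0875i)·(+0.3685+0.0000i)  (-0.1983+0.3095i)·(-0.2588+0.2293i)  (+0.0395+0.1380i)·(+0.0129-0.1063i)
Y_2^-2(R⁻¹ n̂) = -0.204584-0.307871i

Re=-0.2046 Im=-0.3079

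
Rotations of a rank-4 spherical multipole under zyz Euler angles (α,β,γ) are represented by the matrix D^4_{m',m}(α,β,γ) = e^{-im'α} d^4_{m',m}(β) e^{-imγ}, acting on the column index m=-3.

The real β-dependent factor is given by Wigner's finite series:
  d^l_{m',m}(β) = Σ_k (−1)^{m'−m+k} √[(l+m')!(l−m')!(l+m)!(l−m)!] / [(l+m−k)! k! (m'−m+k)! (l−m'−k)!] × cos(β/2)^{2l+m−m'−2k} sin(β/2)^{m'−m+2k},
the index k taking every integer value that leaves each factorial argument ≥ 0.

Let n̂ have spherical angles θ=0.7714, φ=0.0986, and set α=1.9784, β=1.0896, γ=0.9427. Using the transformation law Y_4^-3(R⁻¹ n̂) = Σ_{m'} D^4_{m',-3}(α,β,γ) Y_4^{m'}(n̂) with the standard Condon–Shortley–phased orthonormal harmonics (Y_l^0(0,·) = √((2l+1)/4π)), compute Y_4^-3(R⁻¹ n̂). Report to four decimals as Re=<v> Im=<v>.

Need the full column D^4_{m',-3} for m'=−4..4 at α=1.9784, β=1.0896, γ=0.9427.
cos(β/2)=0.855231, sin(β/2)=0.518247
d^4_{-4,-3}: single k=1 term ⇒ +0.490530;  D = -0.123200-0.474807i
d^4_{-3,-3}: k∈[0..1] ⇒ +0.286198 -0.735652 = -0.449453;  D = +0.354657-0.276092i
d^4_{-2,-3}: k∈[0..1] ⇒ -0.648910 +0.714847 = +0.065936;  D = +0.057810+0.031711i
d^4_{-1,-3}: k∈[0..1] ⇒ +0.834151 -0.510505 = +0.323645;  D = +0.030414-0.322213i
d^4_{0,-3}: k∈[0..1] ⇒ -0.753514 +0.276693 = -0.476821;  D = +0.453582-0.147044i
d^4_{1,-3}: k∈[0..1] ⇒ +0.510505 -0.112476 = +0.398029;  D = +0.262782+0.298953i
d^4_{2,-3}: k∈[0..1] ⇒ -0.262494 +0.032130 = -0.230365;  D = -0.098558+0.208217i
d^4_{3,-3}: k∈[0..1] ⇒ +0.099194 -0.005203 = +0.093991;  D = -0.093935-0.003241i
d^4_{4,-3}: single k=0 term ⇒ -0.024288;  D = -0.008853-0.022617i
Y_4^{m'}(θ=0.7714,φ=0.0986) and Σ D·Y over m':
  (-0.1232-0.4748i)·(+0.0965-0.0402i)  (+0.3547-0.2761i)·(+0.2908-0.0886i)  (+0.0578+0.0317i)·(+0.4142-0.0828i)  (+0.0304-0.3222i)·(+0.1407-0.0139i)  (+0.4536-0.1470i)·(-0.3357+0.0000i)  (+0.2628+0.2990i)·(-0.1407-0.0139i)  (-0.0986+0.2082i)·(+0.4142+0.0828i)  (-0.0939-0.0032i)·(-0.2908-0.0886i)  (-0.0089-0.0226i)·(+0.0965+0.0402i)
Y_4^-3(R⁻¹ n̂) = -0.141956-0.101559i

Re=-0.1420 Im=-0.1016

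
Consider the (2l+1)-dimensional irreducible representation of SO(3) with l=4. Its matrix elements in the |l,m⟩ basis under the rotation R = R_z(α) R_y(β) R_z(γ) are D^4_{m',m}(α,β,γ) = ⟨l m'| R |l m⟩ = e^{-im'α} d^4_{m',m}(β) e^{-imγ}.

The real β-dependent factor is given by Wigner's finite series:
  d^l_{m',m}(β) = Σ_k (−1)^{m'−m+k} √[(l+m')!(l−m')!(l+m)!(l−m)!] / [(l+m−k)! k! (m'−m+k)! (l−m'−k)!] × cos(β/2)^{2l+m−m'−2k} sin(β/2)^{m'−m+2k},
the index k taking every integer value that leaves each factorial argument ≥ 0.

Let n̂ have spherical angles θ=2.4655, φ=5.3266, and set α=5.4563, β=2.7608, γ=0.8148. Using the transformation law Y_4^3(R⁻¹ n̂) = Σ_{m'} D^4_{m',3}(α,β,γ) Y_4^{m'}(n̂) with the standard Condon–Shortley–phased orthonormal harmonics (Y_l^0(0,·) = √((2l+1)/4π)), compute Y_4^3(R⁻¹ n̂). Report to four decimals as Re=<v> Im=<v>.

Need the full column D^4_{m',3} for m'=−4..4 at α=5.4563, β=2.7608, γ=0.8148.
cos(β/2)=0.189248, sin(β/2)=0.981929
d^4_{-4,3}: single k=7 term ⇒ +0.471127;  D = +0.406195+0.238676i
d^4_{-3,3}: k∈[6..7] ⇒ +0.224720 -0.864255 = -0.639534;  D = -0.134985-0.625127i
d^4_{-2,3}: k∈[5..6] ⇒ +0.069451 -0.623242 = -0.553791;  D = +0.319161-0.452571i
d^4_{-1,3}: k∈[4..5] ⇒ +0.015775 -0.254809 = -0.239034;  D = +0.237027-0.030914i
d^4_{0,3}: k∈[3..4] ⇒ +0.002719 -0.073208 = -0.070489;  D = +0.054040+0.045259i
d^4_{1,3}: k∈[2..3] ⇒ +0.000352 -0.015775 = -0.015423;  D = +0.000720+0.015406i
d^4_{2,3}: k∈[1..2] ⇒ +0.000032 -0.002580 = -0.002548;  D = -0.001792+0.001811i
d^4_{3,3}: k∈[0..1] ⇒ +0.000002 -0.000310 = -0.000308;  D = -0.000308-0.000011i
d^4_{4,3}: single k=0 term ⇒ -0.000024;  D = -0.000016-0.000018i
Y_4^{m'}(θ=2.4655,φ=5.3266) and Σ D·Y over m':
  (+0.4062+0.2387i)·(-0.0526-0.0429i)  (-0.1350-0.6251i)·(+0.2304-0.0642i)  (+0.3192-0.4526i)·(-0.1433+0.4021i)  (+0.2370-0.0309i)·(-0.1676-0.2376i)  (+0.0540+0.0453i)·(-0.2429+0.0000i)  (+0.0007+0.0154i)·(+0.1676-0.2376i)  (-0.0018+0.0018i)·(-0.1433-0.4021i)  (-0.0003-0.0000i)·(-0.2304-0.0642i)  (-0.0000-0.0000i)·(-0.0526+0.0429i)
Y_4^3(R⁻¹ n̂) = -0.001467-0.031392i

Re=-0.0015 Im=-0.0314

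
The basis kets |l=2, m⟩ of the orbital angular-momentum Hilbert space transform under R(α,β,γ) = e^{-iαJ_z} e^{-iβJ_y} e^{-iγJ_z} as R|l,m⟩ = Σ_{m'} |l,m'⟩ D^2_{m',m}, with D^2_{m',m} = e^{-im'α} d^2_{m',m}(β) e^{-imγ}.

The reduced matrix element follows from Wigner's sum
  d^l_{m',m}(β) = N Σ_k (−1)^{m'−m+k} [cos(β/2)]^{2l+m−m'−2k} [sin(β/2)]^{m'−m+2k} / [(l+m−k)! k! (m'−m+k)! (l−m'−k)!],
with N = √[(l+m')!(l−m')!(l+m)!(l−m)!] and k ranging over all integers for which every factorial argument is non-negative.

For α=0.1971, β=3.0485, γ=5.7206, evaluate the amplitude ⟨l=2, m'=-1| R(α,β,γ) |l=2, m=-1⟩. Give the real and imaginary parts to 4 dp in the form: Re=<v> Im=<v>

Split into d^2_{-1,-1}(β=3.0485) × two z-phases.
c=cos(3.0485/2)=0.046530, s=sin(3.0485/2)=0.998917; N=√[1·6·1·6]=6.000000
Admissible k: 0..1 (factorial args all ≥0)
  k=0: (−1)^0·6.0000/(6)·0.0465^4·0.9989^0 = +0.000005
  k=1: (−1)^1·6.0000/(2)·0.0465^2·0.9989^2 = -0.006481
d^2_{-1,-1}(3.0485) = +0.000005 -0.006481 = -0.006476
Phases: e^{-i·(-1)·0.1971}=+0.980639+0.195826i, e^{-i·(-1)·5.7206}=+0.845879-0.533375i ⇒ D=-0.006048+0.002315i

Re=-0.0060 Im=0.0023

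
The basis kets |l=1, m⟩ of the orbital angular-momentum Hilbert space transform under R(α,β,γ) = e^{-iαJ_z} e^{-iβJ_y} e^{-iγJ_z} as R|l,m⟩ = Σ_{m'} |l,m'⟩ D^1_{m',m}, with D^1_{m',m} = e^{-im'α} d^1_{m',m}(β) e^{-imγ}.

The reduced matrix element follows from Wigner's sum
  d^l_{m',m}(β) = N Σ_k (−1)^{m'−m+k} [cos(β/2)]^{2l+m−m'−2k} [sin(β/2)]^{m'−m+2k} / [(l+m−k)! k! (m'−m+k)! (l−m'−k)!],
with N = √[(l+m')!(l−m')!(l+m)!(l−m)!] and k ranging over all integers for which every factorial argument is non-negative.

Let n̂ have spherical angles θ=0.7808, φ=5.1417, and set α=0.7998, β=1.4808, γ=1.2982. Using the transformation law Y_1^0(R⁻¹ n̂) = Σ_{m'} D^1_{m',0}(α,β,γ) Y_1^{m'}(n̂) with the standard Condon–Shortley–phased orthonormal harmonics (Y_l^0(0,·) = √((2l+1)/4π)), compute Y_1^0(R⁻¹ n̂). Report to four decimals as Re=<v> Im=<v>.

Re=-0.0928 Im=0.0000

Need the full column D^1_{m',0} for m'=−1..1 at α=0.7998, β=1.4808, γ=1.2982.
cos(β/2)=0.738199, sin(β/2)=0.674583
d^1_{-1,0}: single k=1 term ⇒ +0.704245;  D = +0.490753+0.505096i
d^1_{0,0}: k∈[0..1] ⇒ +0.544937 -0.455063 = +0.089875;  D = +0.089875+0.000000i
d^1_{1,0}: single k=0 term ⇒ -0.704245;  D = -0.490753+0.505096i
Y_1^{m'}(θ=0.7808,φ=5.1417) and Σ D·Y over m':
  (+0.4908+0.5051i)·(+0.1012+0.2211i)  (+0.0899+0.0000i)·(+0.3471+0.0000i)  (-0.4908+0.5051i)·(-0.1012+0.2211i)
Y_1^0(R⁻¹ n̂) = -0.092819+0.000000i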